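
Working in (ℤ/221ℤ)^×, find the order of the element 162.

24

By Lagrange's theorem, ord_221(162) divides φ(221) = φ(13·17) = (13−1)·(17−1) = 12·16 = 192 = 2^6 · 3.
Divisors of 192: 1, 2, 3, 4, 6, 8, 12, 16, 24, 32, 48, 64, 96, 192.
Evaluate successive powers at the divisors of 192:
162^1 ≡ 162 (mod 221)
162^2 ≡ 166 (mod 221)
162^3 ≡ 151 (mod 221)
162^4 ≡ 152 (mod 221)
162^6 ≡ 38 (mod 221)
162^8 ≡ 120 (mod 221)
162^12 ≡ 118 (mod 221)
162^16 ≡ 35 (mod 221)
162^24 ≡ 1 (mod 221) ✓
Hence ord(162) = 24.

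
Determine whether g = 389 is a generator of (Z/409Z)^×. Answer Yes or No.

No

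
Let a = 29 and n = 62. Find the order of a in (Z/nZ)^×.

The order of 29 must divide φ(62) = φ(2)·φ(31) = 1·30 = 30 = 2 · 3 · 5.
Divisors of 30: 1, 2, 3, 5, 6, 10, 15, 30.
Compute 29^d (mod 62) for the divisors d until we hit 1:
29^1 ≡ 29
29^2 ≡ 35
29^3 ≡ 23
29^5 ≡ 61
29^6 ≡ 33
29^10 ≡ 1
The smallest such exponent is 10, so the order of 29 is 10.

10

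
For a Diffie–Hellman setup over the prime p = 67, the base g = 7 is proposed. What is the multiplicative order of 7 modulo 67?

66

Since 7 ∈ (Z/67Z)^×, its order divides φ(67) = 67 − 1 = 66 = 2 · 3 · 11.
Divisors of 66: 1, 2, 3, 6, 11, 22, 33, 66.
Evaluate successive powers at the divisors of 66:
7^1 ≡ 7 (mod 67)
7^2 ≡ 49 (mod 67)
7^3 ≡ 8 (mod 67)
7^6 ≡ 64 (mod 67)
7^11 ≡ 30 (mod 67)
7^22 ≡ 29 (mod 67)
7^33 ≡ 66 (mod 67)
7^66 ≡ 1 (mod 67) ✓
Therefore the multiplicative order of 7 modulo 67 is 66.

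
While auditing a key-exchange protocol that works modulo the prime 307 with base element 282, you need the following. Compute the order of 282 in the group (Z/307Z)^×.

306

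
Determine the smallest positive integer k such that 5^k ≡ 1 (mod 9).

The order of 5 must divide φ(9) = φ(3^2) = 3·(3−1) = 6 = 2 · 3.
Divisors of 6: 1, 2, 3, 6.
Test each divisor d:
5^1 ≡ 5
5^2 ≡ 7
5^3 ≡ 8
5^6 ≡ 1
The smallest such exponent is 6, so the order of 5 is 6.

6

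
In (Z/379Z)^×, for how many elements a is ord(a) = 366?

φ(379) = 379 − 1 = 378 = 2 · 3^3 · 7.
In a cyclic group of order 378, there are φ(d) elements of order d for each divisor d of 378, and zero for non-divisors.
366 does not divide 378, so no element of (Z/379Z)^× has order 366.

0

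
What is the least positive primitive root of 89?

3

φ(89) = 89 − 1 = 88 = 2^3 · 11.
g is a primitive root iff g^(88/q) ≢ 1 (mod 89) for each prime q ∈ {2, 11}.
g = 2: 2^44 ≡ 1 — hits 1, so not a primitive root.
g = 3: 3^44 ≡ 88; 3^8 ≡ 64 — none is 1, so 3 is a primitive root.
So 3 is the smallest generator of (Z/89Z)^×.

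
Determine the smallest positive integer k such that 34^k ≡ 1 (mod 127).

63

ord(34) | φ(127) = 127 − 1 = 126 = 2 · 3^2 · 7.
Divisors of 126: 1, 2, 3, 6, 7, 9, 14, 18, 21, 42, 63, 126.
Test each divisor d:
34^1 ≡ 34
34^2 ≡ 13
34^3 ≡ 61
34^6 ≡ 38
34^7 ≡ 22
34^9 ≡ 32
34^14 ≡ 103
34^18 ≡ 8
34^21 ≡ 107
34^42 ≡ 19
34^63 ≡ 1
Hence ord(34) = 63.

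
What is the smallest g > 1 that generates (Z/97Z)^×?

φ(97) = 97 − 1 = 96 = 2^5 · 3.
Test candidates g = 2, 3, … against the prime factors q ∈ {2, 3} of φ(97): g is a generator iff g^(96/q) ≢ 1 for every such q.
g = 2: 2^48 ≡ 1 — hits 1, so not a primitive root.
g = 3: 3^48 ≡ 1 — hits 1, so not a primitive root.
g = 4: 4^48 ≡ 1 — hits 1, so not a primitive root.
g = 5: 5^48 ≡ 96; 5^32 ≡ 35 — none is 1, so 5 is a primitive root.
The smallest primitive root modulo 97 is 5.

5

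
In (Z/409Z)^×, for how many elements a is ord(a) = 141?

0

φ(409) = 409 − 1 = 408 = 2^3 · 3 · 17.
(Z/409Z)^× is cyclic (|G| = 408); a cyclic group of order m has exactly φ(d) elements of each order d | m, and none otherwise.
Since 141 ∤ 408, the count is 0.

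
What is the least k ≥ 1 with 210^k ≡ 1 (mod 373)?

62

By Lagrange's theorem, ord_373(210) divides φ(373) = 373 − 1 = 372 = 2^2 · 3 · 31.
Divisors of 372: 1, 2, 3, 4, 6, 12, 31, 62, 93, 124, 186, 372.
Check 210^d mod 373 for each divisor in increasing order:
210^1 ≡ 210
210^2 ≡ 86
210^3 ≡ 156
210^4 ≡ 309
210^6 ≡ 91
210^12 ≡ 75
210^31 ≡ 372
210^62 ≡ 1
So ord_373(210) = 62.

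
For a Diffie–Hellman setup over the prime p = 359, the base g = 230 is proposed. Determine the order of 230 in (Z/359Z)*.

By Lagrange's theorem, ord_359(230) divides φ(359) = 359 − 1 = 358 = 2 · 179.
Divisors of 358: 1, 2, 179, 358.
Compute 230^d (mod 359) for the divisors d until we hit 1:
230^1 ≡ 230
230^2 ≡ 127
230^179 ≡ 1
The smallest such exponent is 179, so the order of 230 is 179.

179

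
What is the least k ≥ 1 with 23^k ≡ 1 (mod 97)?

ord(23) | φ(97) = 97 − 1 = 96 = 2^5 · 3.
Divisors of 96: 1, 2, 3, 4, 6, 8, 12, 16, 24, 32, 48, 96.
Compute 23^d (mod 97) for the divisors d until we hit 1:
23^1 ≡ 23 (mod 97)
23^2 ≡ 44 (mod 97)
23^3 ≡ 42 (mod 97)
23^4 ≡ 93 (mod 97)
23^6 ≡ 18 (mod 97)
23^8 ≡ 16 (mod 97)
23^12 ≡ 33 (mod 97)
23^16 ≡ 62 (mod 97)
23^24 ≡ 22 (mod 97)
23^32 ≡ 61 (mod 97)
23^48 ≡ 96 (mod 97)
23^96 ≡ 1 (mod 97) ✓
Hence ord(23) = 96.

96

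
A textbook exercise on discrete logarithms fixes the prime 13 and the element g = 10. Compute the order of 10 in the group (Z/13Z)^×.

The order of 10 must divide φ(13) = 13 − 1 = 12 = 2^2 · 3.
Divisors of 12: 1, 2, 3, 4, 6, 12.
Check 10^d mod 13 for each divisor in increasing order:
10^1 ≡ 10 (mod 13)
10^2 ≡ 9 (mod 13)
10^3 ≡ 12 (mod 13)
10^4 ≡ 3 (mod 13)
10^6 ≡ 1 (mod 13) ✓
Hence ord(10) = 6.

6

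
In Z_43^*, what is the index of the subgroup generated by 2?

By Lagrange's theorem, ord_43(2) divides φ(43) = 43 − 1 = 42 = 2 · 3 · 7.
Divisors of 42: 1, 2, 3, 6, 7, 14, 21, 42.
Check 2^d mod 43 for each divisor in increasing order:
2^1 ≡ 2 (mod 43)
2^2 ≡ 4 (mod 43)
2^3 ≡ 8 (mod 43)
2^6 ≡ 21 (mod 43)
2^7 ≡ 42 (mod 43)
2^14 ≡ 1 (mod 43) ✓
Thus |⟨2⟩| = ord(2) = 14.
The index is φ(43) / ord(2) = 42 / 14 = 3.

3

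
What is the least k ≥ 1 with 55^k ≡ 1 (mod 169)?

39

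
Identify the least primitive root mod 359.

7

φ(359) = 359 − 1 = 358 = 2 · 179.
g is a primitive root iff g^(358/q) ≢ 1 (mod 359) for each prime q ∈ {2, 179}.
g = 2: 2^179 ≡ 1 — hits 1, so not a primitive root.
g = 3: 3^179 ≡ 1 — hits 1, so not a primitive root.
g = 4: 4^179 ≡ 1 — hits 1, so not a primitive root.
g = 5: 5^179 ≡ 1 — hits 1, so not a primitive root.
g = 6: 6^179 ≡ 1 — hits 1, so not a primitive root.
g = 7: 7^179 ≡ 358; 7^2 ≡ 49 — none is 1, so 7 is a primitive root.
So 7 is the smallest generator of (Z/359Z)^×.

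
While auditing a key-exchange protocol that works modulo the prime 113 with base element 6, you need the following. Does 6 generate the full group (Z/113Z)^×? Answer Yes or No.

φ(113) = 113 − 1 = 112 = 2^4 · 7.
6 is a primitive root mod 113 iff 6^(φ(113)/q) ≢ 1 for every prime q | φ(113), i.e. q ∈ {2, 7}.
6^56 ≡ 112 (mod 113)  [q = 2: ≢ 1 ✓]
6^16 ≡ 30 (mod 113)  [q = 7: ≢ 1 ✓]
Every test exponent gives a nontrivial residue, hence 6 generates the full group.

Yes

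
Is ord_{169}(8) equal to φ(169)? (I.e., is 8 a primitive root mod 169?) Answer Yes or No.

No

φ(169) = φ(13^2) = 13·(13−1) = 156 = 2^2 · 3 · 13.
8 is a primitive root mod 169 iff 8^(φ(169)/q) ≢ 1 for every prime q | φ(169), i.e. q ∈ {2, 3, 13}.
8^78 ≡ 168 (mod 169)  [q = 2: ≢ 1 ✓]
8^52 ≡ 1 (mod 169)  [q = 3: ≡ 1 ✗]
8^12 ≡ 118 (mod 169)  [q = 13: ≢ 1 ✓]
The check at q = 3 fails, so 8 generates a proper subgroup.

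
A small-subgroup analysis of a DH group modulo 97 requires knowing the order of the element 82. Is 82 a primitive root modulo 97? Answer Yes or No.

φ(97) = 97 − 1 = 96 = 2^5 · 3.
82 is a primitive root mod 97 iff 82^(φ(97)/q) ≢ 1 for every prime q | φ(97), i.e. q ∈ {2, 3}.
82^48 ≡ 96 (mod 97)  [q = 2: ≢ 1 ✓]
82^32 ≡ 61 (mod 97)  [q = 3: ≢ 1 ✓]
None equal 1, so ord_97(82) = 96: 82 is a primitive root.

Yes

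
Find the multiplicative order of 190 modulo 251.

Since 190 ∈ (Z/251Z)^×, its order divides φ(251) = 251 − 1 = 250 = 2 · 5^3.
Divisors of 250: 1, 2, 5, 10, 25, 50, 125, 250.
Compute 190^d (mod 251) for the divisors d until we hit 1:
190^1 ≡ 190
190^2 ≡ 207
190^5 ≡ 125
190^10 ≡ 63
190^25 ≡ 149
190^50 ≡ 113
190^125 ≡ 1
Hence ord(190) = 125.

125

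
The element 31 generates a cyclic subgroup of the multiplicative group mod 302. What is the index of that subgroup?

2

ord(31) | φ(302) = φ(2)·φ(151) = 1·150 = 150 = 2 · 3 · 5^2.
Divisors of 150: 1, 2, 3, 5, 6, 10, 15, 25, 30, 50, 75, 150.
Check 31^d mod 302 for each divisor in increasing order:
31^1 ≡ 31 (mod 302)
31^2 ≡ 55 (mod 302)
31^3 ≡ 195 (mod 302)
31^5 ≡ 155 (mod 302)
31^6 ≡ 275 (mod 302)
31^10 ≡ 167 (mod 302)
31^15 ≡ 215 (mod 302)
31^25 ≡ 269 (mod 302)
31^30 ≡ 19 (mod 302)
31^50 ≡ 183 (mod 302)
31^75 ≡ 1 (mod 302) ✓
So ord_302(31) = 75, hence |⟨31⟩| = 75.
[(Z/302Z)^× : ⟨31⟩] = 150/75 = 2.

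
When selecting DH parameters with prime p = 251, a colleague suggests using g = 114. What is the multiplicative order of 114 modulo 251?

125

The order of 114 must divide φ(251) = 251 − 1 = 250 = 2 · 5^3.
Divisors of 250: 1, 2, 5, 10, 25, 50, 125, 250.
Check 114^d mod 251 for each divisor in increasing order:
114^1 ≡ 114
114^2 ≡ 195
114^5 ≡ 80
114^10 ≡ 125
114^25 ≡ 20
114^50 ≡ 149
114^125 ≡ 1
So ord_251(114) = 125.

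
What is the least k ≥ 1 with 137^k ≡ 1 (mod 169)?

156

By Lagrange's theorem, ord_169(137) divides φ(169) = φ(13^2) = 13·(13−1) = 156 = 2^2 · 3 · 13.
Divisors of 156: 1, 2, 3, 4, 6, 12, 13, 26, 39, 52, 78, 156.
Check 137^d mod 169 for each divisor in increasing order:
137^1 ≡ 137 (mod 169)
137^2 ≡ 10 (mod 169)
137^3 ≡ 18 (mod 169)
137^4 ≡ 100 (mod 169)
137^6 ≡ 155 (mod 169)
137^12 ≡ 27 (mod 169)
137^13 ≡ 150 (mod 169)
137^26 ≡ 23 (mod 169)
137^39 ≡ 70 (mod 169)
137^52 ≡ 22 (mod 169)
137^78 ≡ 168 (mod 169)
137^156 ≡ 1 (mod 169) ✓
Hence ord(137) = 156.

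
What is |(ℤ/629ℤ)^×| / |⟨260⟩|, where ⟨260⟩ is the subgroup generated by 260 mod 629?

Since 260 ∈ (Z/629Z)^×, its order divides φ(629) = φ(17·37) = (17−1)·(37−1) = 16·36 = 576 = 2^6 · 3^2.
Divisors of 576: 1, 2, 3, 4, 6, 8, 9, 12, 16, 18, 24, 32, 36, 48, 64, 72, 96, 144, 192, 288, 576.
Evaluate successive powers at the divisors of 576:
260^1 ≡ 260 (mod 629)
260^2 ≡ 297 (mod 629)
260^3 ≡ 482 (mod 629)
260^4 ≡ 149 (mod 629)
260^6 ≡ 223 (mod 629)
260^8 ≡ 186 (mod 629)
260^9 ≡ 556 (mod 629)
260^12 ≡ 38 (mod 629)
260^16 ≡ 1 (mod 629) ✓
Thus |⟨260⟩| = ord(260) = 16.
The index is φ(629) / ord(260) = 576 / 16 = 36.

36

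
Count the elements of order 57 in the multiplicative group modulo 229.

36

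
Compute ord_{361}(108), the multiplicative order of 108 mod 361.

342

ord(108) | φ(361) = φ(19^2) = 19·(19−1) = 342 = 2 · 3^2 · 19.
Divisors of 342: 1, 2, 3, 6, 9, 18, 19, 38, 57, 114, 171, 342.
Check 108^d mod 361 for each divisor in increasing order:
108^1 ≡ 108 (mod 361)
108^2 ≡ 112 (mod 361)
108^3 ≡ 183 (mod 361)
108^6 ≡ 277 (mod 361)
108^9 ≡ 151 (mod 361)
108^18 ≡ 58 (mod 361)
108^19 ≡ 127 (mod 361)
108^38 ≡ 245 (mod 361)
108^57 ≡ 69 (mod 361)
108^114 ≡ 68 (mod 361)
108^171 ≡ 360 (mod 361)
108^342 ≡ 1 (mod 361) ✓
The smallest such exponent is 342, so the order of 108 is 342.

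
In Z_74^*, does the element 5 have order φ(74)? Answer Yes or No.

Yes

φ(74) = φ(2)·φ(37) = 1·36 = 36 = 2^2 · 3^2.
An element g generates (Z/74Z)^× iff g^(36/q) ≢ 1 (mod 74) for each prime q ∈ {2, 3}.
5^18 ≡ 73 (mod 74)  [q = 2: ≢ 1 ✓]
5^12 ≡ 47 (mod 74)  [q = 3: ≢ 1 ✓]
None equal 1, so ord_74(5) = 36: 5 is a primitive root.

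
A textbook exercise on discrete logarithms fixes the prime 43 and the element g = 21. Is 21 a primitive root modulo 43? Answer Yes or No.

No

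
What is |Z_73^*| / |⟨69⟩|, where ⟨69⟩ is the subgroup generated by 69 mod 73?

The order of 69 must divide φ(73) = 73 − 1 = 72 = 2^3 · 3^2.
Divisors of 72: 1, 2, 3, 4, 6, 8, 9, 12, 18, 24, 36, 72.
Evaluate successive powers at the divisors of 72:
69^1 ≡ 69 (mod 73)
69^2 ≡ 16 (mod 73)
69^3 ≡ 9 (mod 73)
69^4 ≡ 37 (mod 73)
69^6 ≡ 8 (mod 73)
69^8 ≡ 55 (mod 73)
69^9 ≡ 72 (mod 73)
69^12 ≡ 64 (mod 73)
69^18 ≡ 1 (mod 73) ✓
Thus |⟨69⟩| = ord(69) = 18.
The index is φ(73) / ord(69) = 72 / 18 = 4.

4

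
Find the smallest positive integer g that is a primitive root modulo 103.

φ(103) = 103 − 1 = 102 = 2 · 3 · 17.
Test candidates g = 2, 3, … against the prime factors q ∈ {2, 3, 17} of φ(103): g is a generator iff g^(102/q) ≢ 1 for every such q.
g = 2: 2^51 ≡ 1 — hits 1, so not a primitive root.
g = 3: 3^51 ≡ 102; 3^34 ≡ 1 — hits 1, so not a primitive root.
g = 4: 4^51 ≡ 1 — hits 1, so not a primitive root.
g = 5: 5^51 ≡ 102; 5^34 ≡ 56; 5^6 ≡ 72 — none is 1, so 5 is a primitive root.
The smallest primitive root modulo 103 is 5.

5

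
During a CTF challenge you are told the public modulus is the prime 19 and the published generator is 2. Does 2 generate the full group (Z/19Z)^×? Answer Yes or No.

Yes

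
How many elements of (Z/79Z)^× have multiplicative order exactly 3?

2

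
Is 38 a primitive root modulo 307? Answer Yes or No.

No

φ(307) = 307 − 1 = 306 = 2 · 3^2 · 17.
It suffices to check that the order of 38 is not a proper divisor of 306: compute 38^(306/q) for q ∈ {2, 3, 17}.
38^153 ≡ 306 (mod 307)  [q = 2: ≢ 1 ✓]
38^102 ≡ 1 (mod 307)  [q = 3: ≡ 1 ✗]
38^18 ≡ 269 (mod 307)  [q = 17: ≢ 1 ✓]
Since 38^102 ≡ 1, the order of 38 divides 102 < 306, so 38 is not a primitive root.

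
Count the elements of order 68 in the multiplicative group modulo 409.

32

φ(409) = 409 − 1 = 408 = 2^3 · 3 · 17.
Since (Z/409Z)^× is cyclic of order 408, the number of elements of order d is φ(d) when d | 408 and 0 otherwise.
68 = 2^2 · 17 divides 408, and φ(68) = 32.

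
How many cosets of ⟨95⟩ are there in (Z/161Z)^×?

4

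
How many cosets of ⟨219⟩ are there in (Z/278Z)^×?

6

By Lagrange's theorem, ord_278(219) divides φ(278) = φ(2)·φ(139) = 1·138 = 138 = 2 · 3 · 23.
Divisors of 138: 1, 2, 3, 6, 23, 46, 69, 138.
Test each divisor d:
219^1 ≡ 219 (mod 278)
219^2 ≡ 145 (mod 278)
219^3 ≡ 63 (mod 278)
219^6 ≡ 77 (mod 278)
219^23 ≡ 1 (mod 278) ✓
The order of 219 is 23, so the subgroup it generates has 23 elements.
The index is φ(278) / ord(219) = 138 / 23 = 6.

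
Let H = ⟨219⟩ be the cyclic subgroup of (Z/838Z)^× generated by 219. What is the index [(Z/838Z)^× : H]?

2

The order of 219 must divide φ(838) = φ(2)·φ(419) = 1·418 = 418 = 2 · 11 · 19.
Divisors of 418: 1, 2, 11, 19, 22, 38, 209, 418.
Compute 219^d (mod 838) for the divisors d until we hit 1:
219^1 ≡ 219
219^2 ≡ 195
219^11 ≡ 479
219^19 ≡ 767
219^22 ≡ 667
219^38 ≡ 13
219^209 ≡ 1
The order of 219 is 209, so the subgroup it generates has 209 elements.
The index is φ(838) / ord(219) = 418 / 209 = 2.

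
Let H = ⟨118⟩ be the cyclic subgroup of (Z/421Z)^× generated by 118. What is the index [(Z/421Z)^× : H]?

4

Since 118 ∈ (Z/421Z)^×, its order divides φ(421) = 421 − 1 = 420 = 2^2 · 3 · 5 · 7.
Divisors of 420: 1, 2, 3, 4, 5, 6, 7, 10, 12, 14, 15, 20, 21, 28, 30, 35, 42, 60, 70, 84, 105, 140, 210, 420.
Check 118^d mod 421 for each divisor in increasing order:
118^1 ≡ 118
118^2 ≡ 31
118^3 ≡ 290
118^4 ≡ 119
118^5 ≡ 149
118^6 ≡ 321
118^7 ≡ 409
118^10 ≡ 309
118^12 ≡ 317
118^14 ≡ 144
118^15 ≡ 152
118^20 ≡ 335
118^21 ≡ 377
118^28 ≡ 107
118^30 ≡ 370
118^35 ≡ 400
118^42 ≡ 252
118^60 ≡ 75
118^70 ≡ 20
118^84 ≡ 354
118^105 ≡ 1
Thus |⟨118⟩| = ord(118) = 105.
[(Z/421Z)^× : ⟨118⟩] = 420/105 = 4.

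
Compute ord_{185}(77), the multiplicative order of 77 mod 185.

The order of 77 must divide φ(185) = φ(5·37) = (5−1)·(37−1) = 4·36 = 144 = 2^4 · 3^2.
Divisors of 144: 1, 2, 3, 4, 6, 8, 9, 12, 16, 18, 24, 36, 48, 72, 144.
Compute 77^d (mod 185) for the divisors d until we hit 1:
77^1 ≡ 77 (mod 185)
77^2 ≡ 9 (mod 185)
77^3 ≡ 138 (mod 185)
77^4 ≡ 81 (mod 185)
77^6 ≡ 174 (mod 185)
77^8 ≡ 86 (mod 185)
77^9 ≡ 147 (mod 185)
77^12 ≡ 121 (mod 185)
77^16 ≡ 181 (mod 185)
77^18 ≡ 149 (mod 185)
77^24 ≡ 26 (mod 185)
77^36 ≡ 1 (mod 185) ✓
So ord_185(77) = 36.

36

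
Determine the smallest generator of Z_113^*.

φ(113) = 113 − 1 = 112 = 2^4 · 7.
g is a primitive root iff g^(112/q) ≢ 1 (mod 113) for each prime q ∈ {2, 7}.
g = 2: 2^56 ≡ 1 — hits 1, so not a primitive root.
g = 3: 3^56 ≡ 112; 3^16 ≡ 49 — none is 1, so 3 is a primitive root.
The smallest primitive root modulo 113 is 3.

3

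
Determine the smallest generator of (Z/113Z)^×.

φ(113) = 113 − 1 = 112 = 2^4 · 7.
Test candidates g = 2, 3, … against the prime factors q ∈ {2, 7} of φ(113): g is a generator iff g^(112/q) ≢ 1 for every such q.
g = 2: 2^56 ≡ 1 — hits 1, so not a primitive root.
g = 3: 3^56 ≡ 112; 3^16 ≡ 49 — none is 1, so 3 is a primitive root.
So 3 is the smallest generator of (Z/113Z)^×.

3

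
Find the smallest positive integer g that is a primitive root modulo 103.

5

φ(103) = 103 − 1 = 102 = 2 · 3 · 17.
g is a primitive root iff g^(102/q) ≢ 1 (mod 103) for each prime q ∈ {2, 3, 17}.
g = 2: 2^51 ≡ 1 — hits 1, so not a primitive root.
g = 3: 3^51 ≡ 102; 3^34 ≡ 1 — hits 1, so not a primitive root.
g = 4: 4^51 ≡ 1 — hits 1, so not a primitive root.
g = 5: 5^51 ≡ 102; 5^34 ≡ 56; 5^6 ≡ 72 — none is 1, so 5 is a primitive root.
So 5 is the smallest generator of (Z/103Z)^×.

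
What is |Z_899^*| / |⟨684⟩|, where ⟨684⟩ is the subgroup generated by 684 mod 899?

The order of 684 must divide φ(899) = φ(29·31) = (29−1)·(31−1) = 28·30 = 840 = 2^3 · 3 · 5 · 7.
Divisors of 840: 1, 2, 3, 4, 5, 6, 7, 8, 10, 12, 14, 15, 20, 21, 24, 28, 30, 35, 40, 42, 56, 60, 70, 84, 105, 120, 140, 168, 210, 280, 420, 840.
Test each divisor d:
684^1 ≡ 684 (mod 899)
684^2 ≡ 376 (mod 899)
684^3 ≡ 70 (mod 899)
684^4 ≡ 233 (mod 899)
684^5 ≡ 249 (mod 899)
684^6 ≡ 405 (mod 899)
684^7 ≡ 128 (mod 899)
684^8 ≡ 349 (mod 899)
684^10 ≡ 869 (mod 899)
684^12 ≡ 407 (mod 899)
684^14 ≡ 202 (mod 899)
684^15 ≡ 621 (mod 899)
684^20 ≡ 1 (mod 899) ✓
Thus |⟨684⟩| = ord(684) = 20.
[(Z/899Z)^× : ⟨684⟩] = 840/20 = 42.

42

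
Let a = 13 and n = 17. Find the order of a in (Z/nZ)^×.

The order of 13 must divide φ(17) = 17 − 1 = 16 = 2^4.
Divisors of 16: 1, 2, 4, 8, 16.
Compute 13^d (mod 17) for the divisors d until we hit 1:
13^1 ≡ 13 (mod 17)
13^2 ≡ 16 (mod 17)
13^4 ≡ 1 (mod 17) ✓
So ord_17(13) = 4.

4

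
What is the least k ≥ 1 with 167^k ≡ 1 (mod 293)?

ord(167) | φ(293) = 293 − 1 = 292 = 2^2 · 73.
Divisors of 292: 1, 2, 4, 73, 146, 292.
Compute 167^d (mod 293) for the divisors d until we hit 1:
167^1 ≡ 167 (mod 293)
167^2 ≡ 54 (mod 293)
167^4 ≡ 279 (mod 293)
167^73 ≡ 292 (mod 293)
167^146 ≡ 1 (mod 293) ✓
Hence ord(167) = 146.

146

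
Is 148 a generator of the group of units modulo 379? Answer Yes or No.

φ(379) = 379 − 1 = 378 = 2 · 3^3 · 7.
Test 148^(378/q) mod 379 for each prime factor q of 378:
148^189 ≡ 1 (mod 379)  [q = 2: ≡ 1 ✗]
148^126 ≡ 51 (mod 379)  [q = 3: ≢ 1 ✓]
148^54 ≡ 119 (mod 379)  [q = 7: ≢ 1 ✓]
The check at q = 2 fails, so 148 generates a proper subgroup.

No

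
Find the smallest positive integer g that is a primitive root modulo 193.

5

φ(193) = 193 − 1 = 192 = 2^6 · 3.
Test candidates g = 2, 3, … against the prime factors q ∈ {2, 3} of φ(193): g is a generator iff g^(192/q) ≢ 1 for every such q.
g = 2: 2^96 ≡ 1 — hits 1, so not a primitive root.
g = 3: 3^96 ≡ 1 — hits 1, so not a primitive root.
g = 4: 4^96 ≡ 1 — hits 1, so not a primitive root.
g = 5: 5^96 ≡ 192; 5^64 ≡ 84 — none is 1, so 5 is a primitive root.
So 5 is the smallest generator of (Z/193Z)^×.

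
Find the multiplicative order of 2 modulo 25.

20

Since 2 ∈ (Z/25Z)^×, its order divides φ(25) = φ(5^2) = 5·(5−1) = 20 = 2^2 · 5.
Divisors of 20: 1, 2, 4, 5, 10, 20.
Test each divisor d:
2^1 ≡ 2 (mod 25)
2^2 ≡ 4 (mod 25)
2^4 ≡ 16 (mod 25)
2^5 ≡ 7 (mod 25)
2^10 ≡ 24 (mod 25)
2^20 ≡ 1 (mod 25) ✓
The smallest such exponent is 20, so the order of 2 is 20.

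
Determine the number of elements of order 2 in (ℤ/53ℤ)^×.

φ(53) = 53 − 1 = 52 = 2^2 · 13.
Since (Z/53Z)^× is cyclic of order 52, the number of elements of order d is φ(d) when d | 52 and 0 otherwise.
2 | 52, and φ(2) = 2 − 1 = 1.

1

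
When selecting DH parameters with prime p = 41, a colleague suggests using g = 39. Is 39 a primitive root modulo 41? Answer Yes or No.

No

φ(41) = 41 − 1 = 40 = 2^3 · 5.
It suffices to check that the order of 39 is not a proper divisor of 40: compute 39^(40/q) for q ∈ {2, 5}.
39^20 ≡ 1 (mod 41)  [q = 2: ≡ 1 ✗]
39^8 ≡ 10 (mod 41)  [q = 5: ≢ 1 ✓]
Since 39^20 ≡ 1, the order of 39 divides 20 < 40, so 39 is not a primitive root.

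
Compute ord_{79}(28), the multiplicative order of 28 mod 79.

78

By Lagrange's theorem, ord_79(28) divides φ(79) = 79 − 1 = 78 = 2 · 3 · 13.
Divisors of 78: 1, 2, 3, 6, 13, 26, 39, 78.
Compute 28^d (mod 79) for the divisors d until we hit 1:
28^1 ≡ 28 (mod 79)
28^2 ≡ 73 (mod 79)
28^3 ≡ 69 (mod 79)
28^6 ≡ 21 (mod 79)
28^13 ≡ 24 (mod 79)
28^26 ≡ 23 (mod 79)
28^39 ≡ 78 (mod 79)
28^78 ≡ 1 (mod 79) ✓
The smallest such exponent is 78, so the order of 28 is 78.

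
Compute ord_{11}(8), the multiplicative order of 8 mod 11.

10

ord(8) | φ(11) = 11 − 1 = 10 = 2 · 5.
Divisors of 10: 1, 2, 5, 10.
Compute 8^d (mod 11) for the divisors d until we hit 1:
8^1 ≡ 8 (mod 11)
8^2 ≡ 9 (mod 11)
8^5 ≡ 10 (mod 11)
8^10 ≡ 1 (mod 11) ✓
Therefore the multiplicative order of 8 modulo 11 is 10.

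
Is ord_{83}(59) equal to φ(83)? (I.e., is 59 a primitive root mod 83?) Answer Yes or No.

No

φ(83) = 83 − 1 = 82 = 2 · 41.
Test 59^(82/q) mod 83 for each prime factor q of 82:
59^41 ≡ 1 (mod 83)  [q = 2: ≡ 1 ✗]
59^2 ≡ 78 (mod 83)  [q = 41: ≢ 1 ✓]
The check at q = 2 fails, so 59 generates a proper subgroup.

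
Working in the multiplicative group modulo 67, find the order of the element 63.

66

ord(63) | φ(67) = 67 − 1 = 66 = 2 · 3 · 11.
Divisors of 66: 1, 2, 3, 6, 11, 22, 33, 66.
Test each divisor d:
63^1 ≡ 63
63^2 ≡ 16
63^3 ≡ 3
63^6 ≡ 9
63^11 ≡ 30
63^22 ≡ 29
63^33 ≡ 66
63^66 ≡ 1
Hence ord(63) = 66.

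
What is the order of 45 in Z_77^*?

6

ord(45) | φ(77) = φ(7·11) = (7−1)·(11−1) = 6·10 = 60 = 2^2 · 3 · 5.
Divisors of 60: 1, 2, 3, 4, 5, 6, 10, 12, 15, 20, 30, 60.
Compute 45^d (mod 77) for the divisors d until we hit 1:
45^1 ≡ 45 (mod 77)
45^2 ≡ 23 (mod 77)
45^3 ≡ 34 (mod 77)
45^4 ≡ 67 (mod 77)
45^5 ≡ 12 (mod 77)
45^6 ≡ 1 (mod 77) ✓
The smallest such exponent is 6, so the order of 45 is 6.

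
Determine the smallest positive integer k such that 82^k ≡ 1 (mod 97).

ord(82) | φ(97) = 97 − 1 = 96 = 2^5 · 3.
Divisors of 96: 1, 2, 3, 4, 6, 8, 12, 16, 24, 32, 48, 96.
Test each divisor d:
82^1 ≡ 82 (mod 97)
82^2 ≡ 31 (mod 97)
82^3 ≡ 20 (mod 97)
82^4 ≡ 88 (mod 97)
82^6 ≡ 12 (mod 97)
82^8 ≡ 81 (mod 97)
82^12 ≡ 47 (mod 97)
82^16 ≡ 62 (mod 97)
82^24 ≡ 75 (mod 97)
82^32 ≡ 61 (mod 97)
82^48 ≡ 96 (mod 97)
82^96 ≡ 1 (mod 97) ✓
Therefore the multiplicative order of 82 modulo 97 is 96.

96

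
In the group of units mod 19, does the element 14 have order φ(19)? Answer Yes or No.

φ(19) = 19 − 1 = 18 = 2 · 3^2.
It suffices to check that the order of 14 is not a proper divisor of 18: compute 14^(18/q) for q ∈ {2, 3}.
14^9 ≡ 18 (mod 19)  [q = 2: ≢ 1 ✓]
14^6 ≡ 7 (mod 19)  [q = 3: ≢ 1 ✓]
Every test exponent gives a nontrivial residue, hence 14 generates the full group.

Yes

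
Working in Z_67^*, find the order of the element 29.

3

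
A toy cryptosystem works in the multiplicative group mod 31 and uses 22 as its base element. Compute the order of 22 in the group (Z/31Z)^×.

30

By Lagrange's theorem, ord_31(22) divides φ(31) = 31 − 1 = 30 = 2 · 3 · 5.
Divisors of 30: 1, 2, 3, 5, 6, 10, 15, 30.
Test each divisor d:
22^1 ≡ 22
22^2 ≡ 19
22^3 ≡ 15
22^5 ≡ 6
22^6 ≡ 8
22^10 ≡ 5
22^15 ≡ 30
22^30 ≡ 1
So ord_31(22) = 30.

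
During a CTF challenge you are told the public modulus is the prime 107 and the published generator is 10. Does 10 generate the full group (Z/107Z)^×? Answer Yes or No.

φ(107) = 107 − 1 = 106 = 2 · 53.
An element g generates (Z/107Z)^× iff g^(106/q) ≢ 1 (mod 107) for each prime q ∈ {2, 53}.
10^53 ≡ 1 (mod 107)  [q = 2: ≡ 1 ✗]
10^2 ≡ 100 (mod 107)  [q = 53: ≢ 1 ✓]
The check at q = 2 fails, so 10 generates a proper subgroup.

No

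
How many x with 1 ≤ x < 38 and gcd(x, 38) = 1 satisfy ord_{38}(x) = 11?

0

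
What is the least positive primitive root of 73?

φ(73) = 73 − 1 = 72 = 2^3 · 3^2.
g is a primitive root iff g^(72/q) ≢ 1 (mod 73) for each prime q ∈ {2, 3}.
g = 2: 2^36 ≡ 1 — hits 1, so not a primitive root.
g = 3: 3^36 ≡ 1 — hits 1, so not a primitive root.
g = 4: 4^36 ≡ 1 — hits 1, so not a primitive root.
g = 5: 5^36 ≡ 72; 5^24 ≡ 8 — none is 1, so 5 is a primitive root.
Hence the least primitive root of 73 is 5.

5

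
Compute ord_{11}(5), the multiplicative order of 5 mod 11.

The order of 5 must divide φ(11) = 11 − 1 = 10 = 2 · 5.
Divisors of 10: 1, 2, 5, 10.
Evaluate successive powers at the divisors of 10:
5^1 ≡ 5 (mod 11)
5^2 ≡ 3 (mod 11)
5^5 ≡ 1 (mod 11) ✓
The smallest such exponent is 5, so the order of 5 is 5.

5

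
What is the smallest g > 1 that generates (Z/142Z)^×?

φ(142) = φ(2)·φ(71) = 1·70 = 70 = 2 · 5 · 7.
Test candidates g = 2, 3, … against the prime factors q ∈ {2, 5, 7} of φ(142): g is a generator iff g^(70/q) ≢ 1 for every such q.
g = 2: gcd(2, 142) = 2 > 1, not a unit — skip.
g = 3: 3^35 ≡ 1 — hits 1, so not a primitive root.
g = 4: gcd(4, 142) = 2 > 1, not a unit — skip.
g = 5: 5^35 ≡ 1 — hits 1, so not a primitive root.
g = 6: gcd(6, 142) = 2 > 1, not a unit — skip.
g = 7: 7^35 ≡ 141; 7^14 ≡ 125; 7^10 ≡ 45 — none is 1, so 7 is a primitive root.
So 7 is the smallest generator of (Z/142Z)^×.

7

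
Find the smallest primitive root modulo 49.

3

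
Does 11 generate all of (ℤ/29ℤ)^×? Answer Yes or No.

φ(29) = 29 − 1 = 28 = 2^2 · 7.
It suffices to check that the order of 11 is not a proper divisor of 28: compute 11^(28/q) for q ∈ {2, 7}.
11^14 ≡ 28 (mod 29)  [q = 2: ≢ 1 ✓]
11^4 ≡ 25 (mod 29)  [q = 7: ≢ 1 ✓]
Every test exponent gives a nontrivial residue, hence 11 generates the full group.

Yes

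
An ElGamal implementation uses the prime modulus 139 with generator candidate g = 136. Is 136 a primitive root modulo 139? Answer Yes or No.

No

φ(139) = 139 − 1 = 138 = 2 · 3 · 23.
136 is a primitive root mod 139 iff 136^(φ(139)/q) ≢ 1 for every prime q | φ(139), i.e. q ∈ {2, 3, 23}.
136^69 ≡ 1 (mod 139)  [q = 2: ≡ 1 ✗]
136^46 ≡ 42 (mod 139)  [q = 3: ≢ 1 ✓]
136^6 ≡ 34 (mod 139)  [q = 23: ≢ 1 ✓]
136^69 ≡ 1 shows ord(136) | 69, strictly less than φ(139); not a primitive root.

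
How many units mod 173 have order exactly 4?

2

φ(173) = 173 − 1 = 172 = 2^2 · 43.
(Z/173Z)^× is cyclic (|G| = 172); a cyclic group of order m has exactly φ(d) elements of each order d | m, and none otherwise.
4 = 2^2 divides 172, and φ(4) = 2.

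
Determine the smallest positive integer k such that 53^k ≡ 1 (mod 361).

The order of 53 must divide φ(361) = φ(19^2) = 19·(19−1) = 342 = 2 · 3^2 · 19.
Divisors of 342: 1, 2, 3, 6, 9, 18, 19, 38, 57, 114, 171, 342.
Check 53^d mod 361 for each divisor in increasing order:
53^1 ≡ 53 (mod 361)
53^2 ≡ 282 (mod 361)
53^3 ≡ 145 (mod 361)
53^6 ≡ 87 (mod 361)
53^9 ≡ 341 (mod 361)
53^18 ≡ 39 (mod 361)
53^19 ≡ 262 (mod 361)
53^38 ≡ 54 (mod 361)
53^57 ≡ 69 (mod 361)
53^114 ≡ 68 (mod 361)
53^171 ≡ 360 (mod 361)
53^342 ≡ 1 (mod 361) ✓
Therefore the multiplicative order of 53 modulo 361 is 342.

342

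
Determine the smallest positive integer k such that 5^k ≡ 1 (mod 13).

4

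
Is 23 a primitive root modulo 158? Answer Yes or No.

No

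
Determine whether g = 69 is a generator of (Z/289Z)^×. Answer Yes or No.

No

φ(289) = φ(17^2) = 17·(17−1) = 272 = 2^4 · 17.
It suffices to check that the order of 69 is not a proper divisor of 272: compute 69^(272/q) for q ∈ {2, 17}.
69^136 ≡ 1 (mod 289)  [q = 2: ≡ 1 ✗]
69^16 ≡ 222 (mod 289)  [q = 17: ≢ 1 ✓]
Since 69^136 ≡ 1, the order of 69 divides 136 < 272, so 69 is not a primitive root.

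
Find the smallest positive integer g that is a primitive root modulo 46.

5

φ(46) = φ(2)·φ(23) = 1·22 = 22 = 2 · 11.
Test candidates g = 2, 3, … against the prime factors q ∈ {2, 11} of φ(46): g is a generator iff g^(22/q) ≢ 1 for every such q.
g = 2: gcd(2, 46) = 2 > 1, not a unit — skip.
g = 3: 3^11 ≡ 1 — hits 1, so not a primitive root.
g = 4: gcd(4, 46) = 2 > 1, not a unit — skip.
g = 5: 5^11 ≡ 45; 5^2 ≡ 25 — none is 1, so 5 is a primitive root.
Hence the least primitive root of 46 is 5.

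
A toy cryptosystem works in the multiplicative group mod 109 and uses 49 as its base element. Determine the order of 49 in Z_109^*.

By Lagrange's theorem, ord_109(49) divides φ(109) = 109 − 1 = 108 = 2^2 · 3^3.
Divisors of 108: 1, 2, 3, 4, 6, 9, 12, 18, 27, 36, 54, 108.
Check 49^d mod 109 for each divisor in increasing order:
49^1 ≡ 49
49^2 ≡ 3
49^3 ≡ 38
49^4 ≡ 9
49^6 ≡ 27
49^9 ≡ 45
49^12 ≡ 75
49^18 ≡ 63
49^27 ≡ 1
Hence ord(49) = 27.

27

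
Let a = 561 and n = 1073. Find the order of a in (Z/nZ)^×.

Since 561 ∈ (Z/1073Z)^×, its order divides φ(1073) = φ(29·37) = (29−1)·(37−1) = 28·36 = 1008 = 2^4 · 3^2 · 7.
Divisors of 1008: 1, 2, 3, 4, 6, 7, 8, 9, 12, 14, 16, 18, 21, 24, 28, 36, 42, 48, 56, 63, 72, 84, 112, 126, 144, 168, 252, 336, 504, 1008.
Check 561^d mod 1073 for each divisor in increasing order:
561^1 ≡ 561 (mod 1073)
561^2 ≡ 332 (mod 1073)
561^3 ≡ 623 (mod 1073)
561^4 ≡ 778 (mod 1073)
561^6 ≡ 776 (mod 1073)
561^7 ≡ 771 (mod 1073)
561^8 ≡ 112 (mod 1073)
561^9 ≡ 598 (mod 1073)
561^12 ≡ 223 (mod 1073)
561^14 ≡ 1072 (mod 1073)
561^16 ≡ 741 (mod 1073)
561^18 ≡ 295 (mod 1073)
561^21 ≡ 302 (mod 1073)
561^24 ≡ 371 (mod 1073)
561^28 ≡ 1 (mod 1073) ✓
Therefore the multiplicative order of 561 modulo 1073 is 28.

28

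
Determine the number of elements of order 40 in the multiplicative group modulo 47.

0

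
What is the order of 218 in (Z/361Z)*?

171

ord(218) | φ(361) = φ(19^2) = 19·(19−1) = 342 = 2 · 3^2 · 19.
Divisors of 342: 1, 2, 3, 6, 9, 18, 19, 38, 57, 114, 171, 342.
Test each divisor d:
218^1 ≡ 218 (mod 361)
218^2 ≡ 233 (mod 361)
218^3 ≡ 254 (mod 361)
218^6 ≡ 258 (mod 361)
218^9 ≡ 191 (mod 361)
218^18 ≡ 20 (mod 361)
218^19 ≡ 28 (mod 361)
218^38 ≡ 62 (mod 361)
218^57 ≡ 292 (mod 361)
218^114 ≡ 68 (mod 361)
218^171 ≡ 1 (mod 361) ✓
The smallest such exponent is 171, so the order of 218 is 171.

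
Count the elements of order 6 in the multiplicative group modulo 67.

2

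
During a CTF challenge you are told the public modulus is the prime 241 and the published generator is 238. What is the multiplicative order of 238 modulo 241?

120

Since 238 ∈ (Z/241Z)^×, its order divides φ(241) = 241 − 1 = 240 = 2^4 · 3 · 5.
Divisors of 240: 1, 2, 3, 4, 5, 6, 8, 10, 12, 15, 16, 20, 24, 30, 40, 48, 60, 80, 120, 240.
Test each divisor d:
238^1 ≡ 238 (mod 241)
238^2 ≡ 9 (mod 241)
238^3 ≡ 214 (mod 241)
238^4 ≡ 81 (mod 241)
238^5 ≡ 239 (mod 241)
238^6 ≡ 6 (mod 241)
238^8 ≡ 54 (mod 241)
238^10 ≡ 4 (mod 241)
238^12 ≡ 36 (mod 241)
238^15 ≡ 233 (mod 241)
238^16 ≡ 24 (mod 241)
238^20 ≡ 16 (mod 241)
238^24 ≡ 91 (mod 241)
238^30 ≡ 64 (mod 241)
238^40 ≡ 15 (mod 241)
238^48 ≡ 87 (mod 241)
238^60 ≡ 240 (mod 241)
238^80 ≡ 225 (mod 241)
238^120 ≡ 1 (mod 241) ✓
So ord_241(238) = 120.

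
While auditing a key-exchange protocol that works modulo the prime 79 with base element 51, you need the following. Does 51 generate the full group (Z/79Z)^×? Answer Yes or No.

No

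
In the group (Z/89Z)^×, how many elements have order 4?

φ(89) = 89 − 1 = 88 = 2^3 · 11.
(Z/89Z)^× is cyclic (|G| = 88); a cyclic group of order m has exactly φ(d) elements of each order d | m, and none otherwise.
4 = 2^2 divides 88, and φ(4) = 2.

2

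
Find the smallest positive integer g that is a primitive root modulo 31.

3

φ(31) = 31 − 1 = 30 = 2 · 3 · 5.
Test candidates g = 2, 3, … against the prime factors q ∈ {2, 3, 5} of φ(31): g is a generator iff g^(30/q) ≢ 1 for every such q.
g = 2: 2^15 ≡ 1 — hits 1, so not a primitive root.
g = 3: 3^15 ≡ 30; 3^10 ≡ 25; 3^6 ≡ 16 — none is 1, so 3 is a primitive root.
Hence the least primitive root of 31 is 3.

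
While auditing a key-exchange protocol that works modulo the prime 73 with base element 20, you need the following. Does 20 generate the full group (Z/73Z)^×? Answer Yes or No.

Yes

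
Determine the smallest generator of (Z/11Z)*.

2

φ(11) = 11 − 1 = 10 = 2 · 5.
Test candidates g = 2, 3, … against the prime factors q ∈ {2, 5} of φ(11): g is a generator iff g^(10/q) ≢ 1 for every such q.
g = 2: 2^5 ≡ 10; 2^2 ≡ 4 — none is 1, so 2 is a primitive root.
So 2 is the smallest generator of (Z/11Z)^×.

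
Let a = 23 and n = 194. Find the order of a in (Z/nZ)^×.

96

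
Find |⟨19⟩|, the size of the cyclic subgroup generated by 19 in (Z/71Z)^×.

35

By Lagrange's theorem, ord_71(19) divides φ(71) = 71 − 1 = 70 = 2 · 5 · 7.
Divisors of 70: 1, 2, 5, 7, 10, 14, 35, 70.
Evaluate successive powers at the divisors of 70:
19^1 ≡ 19 (mod 71)
19^2 ≡ 6 (mod 71)
19^5 ≡ 45 (mod 71)
19^7 ≡ 57 (mod 71)
19^10 ≡ 37 (mod 71)
19^14 ≡ 54 (mod 71)
19^35 ≡ 1 (mod 71) ✓
Therefore the multiplicative order of 19 modulo 71 is 35.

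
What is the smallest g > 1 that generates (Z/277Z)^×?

5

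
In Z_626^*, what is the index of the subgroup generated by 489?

4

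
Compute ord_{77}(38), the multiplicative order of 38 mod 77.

ord(38) | φ(77) = φ(7·11) = (7−1)·(11−1) = 6·10 = 60 = 2^2 · 3 · 5.
Divisors of 60: 1, 2, 3, 4, 5, 6, 10, 12, 15, 20, 30, 60.
Compute 38^d (mod 77) for the divisors d until we hit 1:
38^1 ≡ 38 (mod 77)
38^2 ≡ 58 (mod 77)
38^3 ≡ 48 (mod 77)
38^4 ≡ 53 (mod 77)
38^5 ≡ 12 (mod 77)
38^6 ≡ 71 (mod 77)
38^10 ≡ 67 (mod 77)
38^12 ≡ 36 (mod 77)
38^15 ≡ 34 (mod 77)
38^20 ≡ 23 (mod 77)
38^30 ≡ 1 (mod 77) ✓
Therefore the multiplicative order of 38 modulo 77 is 30.

30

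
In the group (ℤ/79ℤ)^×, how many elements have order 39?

24

φ(79) = 79 − 1 = 78 = 2 · 3 · 13.
In a cyclic group of order 78, there are φ(d) elements of order d for each divisor d of 78, and zero for non-divisors.
39 = 3 · 13 divides 78, and φ(39) = 24.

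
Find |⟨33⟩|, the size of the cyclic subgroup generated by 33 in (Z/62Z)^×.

The order of 33 must divide φ(62) = φ(2)·φ(31) = 1·30 = 30 = 2 · 3 · 5.
Divisors of 30: 1, 2, 3, 5, 6, 10, 15, 30.
Test each divisor d:
33^1 ≡ 33 (mod 62)
33^2 ≡ 35 (mod 62)
33^3 ≡ 39 (mod 62)
33^5 ≡ 1 (mod 62) ✓
Hence ord(33) = 5.

5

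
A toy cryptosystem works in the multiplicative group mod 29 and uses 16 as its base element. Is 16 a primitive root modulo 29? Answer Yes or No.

No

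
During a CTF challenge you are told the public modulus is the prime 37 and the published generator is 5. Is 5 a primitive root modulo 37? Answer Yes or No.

φ(37) = 37 − 1 = 36 = 2^2 · 3^2.
An element g generates (Z/37Z)^× iff g^(36/q) ≢ 1 (mod 37) for each prime q ∈ {2, 3}.
5^18 ≡ 36 (mod 37)  [q = 2: ≢ 1 ✓]
5^12 ≡ 10 (mod 37)  [q = 3: ≢ 1 ✓]
Every test exponent gives a nontrivial residue, hence 5 generates the full group.

Yes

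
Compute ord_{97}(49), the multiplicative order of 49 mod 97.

48

By Lagrange's theorem, ord_97(49) divides φ(97) = 97 − 1 = 96 = 2^5 · 3.
Divisors of 96: 1, 2, 3, 4, 6, 8, 12, 16, 24, 32, 48, 96.
Evaluate successive powers at the divisors of 96:
49^1 ≡ 49
49^2 ≡ 73
49^3 ≡ 85
49^4 ≡ 91
49^6 ≡ 47
49^8 ≡ 36
49^12 ≡ 75
49^16 ≡ 35
49^24 ≡ 96
49^32 ≡ 61
49^48 ≡ 1
The smallest such exponent is 48, so the order of 49 is 48.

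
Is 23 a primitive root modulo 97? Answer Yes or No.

Yes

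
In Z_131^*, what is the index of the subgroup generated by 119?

1

By Lagrange's theorem, ord_131(119) divides φ(131) = 131 − 1 = 130 = 2 · 5 · 13.
Divisors of 130: 1, 2, 5, 10, 13, 26, 65, 130.
Evaluate successive powers at the divisors of 130:
119^1 ≡ 119 (mod 131)
119^2 ≡ 13 (mod 131)
119^5 ≡ 68 (mod 131)
119^10 ≡ 39 (mod 131)
119^13 ≡ 73 (mod 131)
119^26 ≡ 89 (mod 131)
119^65 ≡ 130 (mod 131)
119^130 ≡ 1 (mod 131) ✓
Thus |⟨119⟩| = ord(119) = 130.
The index is φ(131) / ord(119) = 130 / 130 = 1.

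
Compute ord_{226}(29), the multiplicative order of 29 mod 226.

The order of 29 must divide φ(226) = φ(2)·φ(113) = 1·112 = 112 = 2^4 · 7.
Divisors of 112: 1, 2, 4, 7, 8, 14, 16, 28, 56, 112.
Check 29^d mod 226 for each divisor in increasing order:
29^1 ≡ 29 (mod 226)
29^2 ≡ 163 (mod 226)
29^4 ≡ 127 (mod 226)
29^7 ≡ 73 (mod 226)
29^8 ≡ 83 (mod 226)
29^14 ≡ 131 (mod 226)
29^16 ≡ 109 (mod 226)
29^28 ≡ 211 (mod 226)
29^56 ≡ 225 (mod 226)
29^112 ≡ 1 (mod 226) ✓
Therefore the multiplicative order of 29 modulo 226 is 112.

112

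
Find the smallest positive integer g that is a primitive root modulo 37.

φ(37) = 37 − 1 = 36 = 2^2 · 3^2.
g is a primitive root iff g^(36/q) ≢ 1 (mod 37) for each prime q ∈ {2, 3}.
g = 2: 2^18 ≡ 36; 2^12 ≡ 26 — none is 1, so 2 is a primitive root.
So 2 is the smallest generator of (Z/37Z)^×.

2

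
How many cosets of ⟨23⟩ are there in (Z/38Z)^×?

2

Since 23 ∈ (Z/38Z)^×, its order divides φ(38) = φ(2)·φ(19) = 1·18 = 18 = 2 · 3^2.
Divisors of 18: 1, 2, 3, 6, 9, 18.
Check 23^d mod 38 for each divisor in increasing order:
23^1 ≡ 23
23^2 ≡ 35
23^3 ≡ 7
23^6 ≡ 11
23^9 ≡ 1
So ord_38(23) = 9, hence |⟨23⟩| = 9.
[(Z/38Z)^× : ⟨23⟩] = 18/9 = 2.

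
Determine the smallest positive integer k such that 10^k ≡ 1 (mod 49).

42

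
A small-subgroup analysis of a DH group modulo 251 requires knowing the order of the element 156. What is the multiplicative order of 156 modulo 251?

Since 156 ∈ (Z/251Z)^×, its order divides φ(251) = 251 − 1 = 250 = 2 · 5^3.
Divisors of 250: 1, 2, 5, 10, 25, 50, 125, 250.
Test each divisor d:
156^1 ≡ 156
156^2 ≡ 240
156^5 ≡ 51
156^10 ≡ 91
156^25 ≡ 149
156^50 ≡ 113
156^125 ≡ 1
So ord_251(156) = 125.

125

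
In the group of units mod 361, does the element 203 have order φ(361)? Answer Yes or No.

φ(361) = φ(19^2) = 19·(19−1) = 342 = 2 · 3^2 · 19.
An element g generates (Z/361Z)^× iff g^(342/q) ≢ 1 (mod 361) for each prime q ∈ {2, 3, 19}.
203^171 ≡ 360 (mod 361)  [q = 2: ≢ 1 ✓]
203^114 ≡ 68 (mod 361)  [q = 3: ≢ 1 ✓]
203^18 ≡ 134 (mod 361)  [q = 19: ≢ 1 ✓]
Every test exponent gives a nontrivial residue, hence 203 generates the full group.

Yes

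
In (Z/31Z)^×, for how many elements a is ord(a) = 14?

0

φ(31) = 31 − 1 = 30 = 2 · 3 · 5.
(Z/31Z)^× is cyclic (|G| = 30); a cyclic group of order m has exactly φ(d) elements of each order d | m, and none otherwise.
Since 14 ∤ 30, the count is 0.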